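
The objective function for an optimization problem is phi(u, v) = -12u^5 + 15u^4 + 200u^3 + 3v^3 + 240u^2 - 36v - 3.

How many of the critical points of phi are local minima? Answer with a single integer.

phi separates as a function of u plus a function of v, so ∇phi=0 decouples.
∂phi/∂u = -60u(u - 4)(u + 1)(u + 2) = 0 at u ∈ {-2, -1, 0, 4}; ∂phi/∂v = 9(v - 2)(v + 2) = 0 at v ∈ {-2, 2}.
The Hessian is diagonal: diag(phi_uu, phi_vv). Second derivatives: phi_uu(-2)=720, phi_uu(-1)=-300, phi_uu(0)=480, phi_uu(4)=-7200; phi_vv(-2)=-36, phi_vv(2)=36.
Local minima occur where both diagonal entries positive: (-2, 2), (0, 2). Count: 2.

2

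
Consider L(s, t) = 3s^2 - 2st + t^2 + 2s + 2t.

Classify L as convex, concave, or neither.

L is quadratic, so its Hessian is the constant matrix H = [[6, -2], [-2, 2]].
det(H) = 8, tr(H) = 8.
det(H) > 0 and tr(H) > 0, so H is positive definite everywhere: convex.

convex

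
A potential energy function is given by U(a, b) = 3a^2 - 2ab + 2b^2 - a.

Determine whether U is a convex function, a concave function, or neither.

convex

U is quadratic, so its Hessian is the constant matrix H = [[6, -2], [-2, 4]].
det(H) = 20, tr(H) = 10.
det(H) > 0 and tr(H) > 0, so H is positive definite everywhere: convex.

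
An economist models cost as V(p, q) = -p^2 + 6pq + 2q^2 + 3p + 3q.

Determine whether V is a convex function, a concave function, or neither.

neither

V is quadratic, so its Hessian is the constant matrix H = [[-2, 6], [6, 4]].
det(H) = -44, tr(H) = 2.
det(H) < 0, so H is indefinite: neither convex nor concave.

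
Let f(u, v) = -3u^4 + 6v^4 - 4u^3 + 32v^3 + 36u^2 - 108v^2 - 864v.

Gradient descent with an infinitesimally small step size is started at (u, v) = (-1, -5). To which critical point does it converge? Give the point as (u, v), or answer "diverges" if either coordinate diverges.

f is separable, so gradient descent decouples: u follows -∂f/∂u, v follows -∂f/∂v.
∂f/∂u = -12u(u - 2)(u + 3); at u=-1 this is -72, so u increases.
∂f/∂v = 24(v - 3)(v + 3)(v + 4); at v=-5 this is -384, so v increases.
u converges to its nearest critical value 0 (a local min of the u-part); v converges to -4. The iterate converges to (0, -4).

(0, -4)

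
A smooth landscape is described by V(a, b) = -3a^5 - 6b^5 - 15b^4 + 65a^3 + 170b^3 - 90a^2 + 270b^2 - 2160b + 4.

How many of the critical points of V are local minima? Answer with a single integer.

V separates as a function of a plus a function of b, so ∇V=0 decouples.
∂V/∂a = -15a(a - 3)(a - 1)(a + 4) = 0 at a ∈ {-4, 0, 1, 3}; ∂V/∂b = -30(b - 3)(b - 2)(b + 3)(b + 4) = 0 at b ∈ {-4, -3, 2, 3}.
The Hessian is diagonal: diag(V_aa, V_bb). Second derivatives: V_aa(-4)=2100, V_aa(0)=-180, V_aa(1)=150, V_aa(3)=-630; V_bb(-4)=1260, V_bb(-3)=-900, V_bb(2)=900, V_bb(3)=-1260.
Local minima occur where both diagonal entries positive: (-4, -4), (-4, 2), (1, -4), (1, 2). Count: 4.

4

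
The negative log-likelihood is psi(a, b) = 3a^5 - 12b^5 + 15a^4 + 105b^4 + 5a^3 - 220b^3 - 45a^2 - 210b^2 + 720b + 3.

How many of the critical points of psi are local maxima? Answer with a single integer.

4

psi separates as a function of a plus a function of b, so ∇psi=0 decouples.
∂psi/∂a = 15a(a - 1)(a + 2)(a + 3) = 0 at a ∈ {-3, -2, 0, 1}; ∂psi/∂b = -60(b - 4)(b - 3)(b - 1)(b + 1) = 0 at b ∈ {-1, 1, 3, 4}.
The Hessian is diagonal: diag(psi_aa, psi_bb). Second derivatives: psi_aa(-3)=-180, psi_aa(-2)=90, psi_aa(0)=-90, psi_aa(1)=180; psi_bb(-1)=2400, psi_bb(1)=-720, psi_bb(3)=480, psi_bb(4)=-900.
Local maxima occur where both diagonal entries negative: (-3, 1), (-3, 4), (0, 1), (0, 4). Count: 4.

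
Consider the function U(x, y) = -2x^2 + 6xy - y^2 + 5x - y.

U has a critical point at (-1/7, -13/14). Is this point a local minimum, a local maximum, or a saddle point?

saddle point

The Hessian of U is constant: H = [[-4, 6], [6, -2]].
det(H) = (-4)·(-2) − 6² = -28.
Since det(H) < 0, H is indefinite and the critical point is a saddle point.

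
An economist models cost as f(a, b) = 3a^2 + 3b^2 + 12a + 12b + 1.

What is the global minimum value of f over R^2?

f(a,b) separates as P(a) + Q(b) + 1, so its minimum is min P + min Q + 1.
P'(a) = 6a + 12 vanishes at a ∈ {-2}; Q'(b) = 6b + 12 vanishes at b ∈ {-2}.
Local minima of P (where P''>0): P(-2)=-12. Local minima of Q: Q(-2)=-12.
So the global minimum of f is P(-2) + Q(-2) + 1 = -12 − 12 + 1 = -23, attained at (-2, -2).

-23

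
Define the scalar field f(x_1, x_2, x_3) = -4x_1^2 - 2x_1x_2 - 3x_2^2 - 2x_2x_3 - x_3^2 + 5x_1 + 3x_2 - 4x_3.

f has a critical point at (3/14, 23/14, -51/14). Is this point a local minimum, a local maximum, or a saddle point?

local maximum

The Hessian is constant: H = [[-8, -2, 0], [-2, -6, -2], [0, -2, -2]].
Leading principal minors: Δ₁ = -8, Δ₂ = 44, Δ₃ = -56.
The minors alternate sign starting negative (−, +, −), so H is negative definite: a local maximum.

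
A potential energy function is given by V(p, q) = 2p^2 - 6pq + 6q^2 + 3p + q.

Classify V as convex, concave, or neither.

V is quadratic, so its Hessian is the constant matrix H = [[4, -6], [-6, 12]].
det(H) = 12, tr(H) = 16.
det(H) > 0 and tr(H) > 0, so H is positive definite everywhere: convex.

convex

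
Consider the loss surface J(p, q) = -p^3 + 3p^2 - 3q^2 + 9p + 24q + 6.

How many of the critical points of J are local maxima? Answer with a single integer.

J separates as a function of p plus a function of q, so ∇J=0 decouples.
∂J/∂p = -3(p - 3)(p + 1) = 0 at p ∈ {-1, 3}; ∂J/∂q = -6(q - 4) = 0 at q ∈ {4}.
The Hessian is diagonal: diag(J_pp, J_qq). Second derivatives: J_pp(-1)=12, J_pp(3)=-12; J_qq(4)=-6.
Local maxima occur where both diagonal entries negative: (3, 4). Count: 1.

1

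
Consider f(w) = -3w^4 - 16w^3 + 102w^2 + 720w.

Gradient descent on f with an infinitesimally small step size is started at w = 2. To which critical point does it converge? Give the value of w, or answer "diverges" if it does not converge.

-3

f'(w) = -12(w - 4)(w + 3)(w + 5), so f'(2) = 840.
Gradient descent moves in the -f' direction, i.e. w is decreasing.
The nearest critical point in that direction is w = -3, where f'' = 168 > 0 (a local minimum). The iterate converges there.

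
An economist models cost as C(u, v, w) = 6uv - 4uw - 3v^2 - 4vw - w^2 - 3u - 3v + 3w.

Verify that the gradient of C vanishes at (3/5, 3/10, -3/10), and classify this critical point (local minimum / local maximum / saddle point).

saddle point

∇C = (6v - 4w - 3, 6u - 6v - 4w - 3, -4u - 4v - 2w + 3); substituting (3/5, 3/10, -3/10) gives ∇C = (0, 0, 0), so (3/5, 3/10, -3/10) is indeed a critical point.
The Hessian is constant: H = [[0, 6, -4], [6, -6, -4], [-4, -4, -2]].
Leading principal minors: Δ₁ = 0, Δ₂ = -36, Δ₃ = 360.
The minors fit neither the all-positive nor the alternating-sign pattern, so H is indefinite: a saddle point.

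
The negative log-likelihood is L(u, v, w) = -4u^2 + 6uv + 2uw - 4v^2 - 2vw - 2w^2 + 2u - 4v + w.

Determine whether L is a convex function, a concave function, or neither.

L is quadratic, so its Hessian is the constant matrix H = [[-8, 6, 2], [6, -8, -2], [2, -2, -4]].
Leading principal minors: -8, 28, -96.
Signs alternate −, +, − ⇒ H ≺ 0 ⇒ concave.

concave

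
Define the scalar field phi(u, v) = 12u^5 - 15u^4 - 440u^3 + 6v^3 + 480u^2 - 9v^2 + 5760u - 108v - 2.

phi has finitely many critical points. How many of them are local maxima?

phi separates as a function of u plus a function of v, so ∇phi=0 decouples.
∂phi/∂u = 60(u - 4)(u - 3)(u + 2)(u + 4) = 0 at u ∈ {-4, -2, 3, 4}; ∂phi/∂v = 18(v - 3)(v + 2) = 0 at v ∈ {-2, 3}.
The Hessian is diagonal: diag(phi_uu, phi_vv). Second derivatives: phi_uu(-4)=-6720, phi_uu(-2)=3600, phi_uu(3)=-2100, phi_uu(4)=2880; phi_vv(-2)=-90, phi_vv(3)=90.
Local maxima occur where both diagonal entries negative: (-4, -2), (3, -2). Count: 2.

2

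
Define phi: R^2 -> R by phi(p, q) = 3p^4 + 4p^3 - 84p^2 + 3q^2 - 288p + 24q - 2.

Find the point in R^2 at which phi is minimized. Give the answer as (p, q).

(4, -4)

phi(p,q) separates as A(p) + B(q) − 2, so its minimum is min A + min B − 2.
A'(p) = 12(p - 4)(p + 2)(p + 3) vanishes at p ∈ {-3, -2, 4}; B'(q) = 6q + 24 vanishes at q ∈ {-4}.
Local minima of A (where A''>0): A(-3)=243, A(4)=-1472. Local minima of B: B(-4)=-48.
So the global minimum of phi is A(4) + B(-4) − 2 = -1472 − 48 − 2 = -1522, attained at (4, -4).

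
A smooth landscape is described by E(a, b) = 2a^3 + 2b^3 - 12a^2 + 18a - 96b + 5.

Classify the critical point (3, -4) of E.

saddle point

The mixed partial ∂²E/∂a∂b is 0, so the Hessian at any point is diag(E_aa, E_bb) = diag(12(a - 2), 12b).
At (3, -4): H = diag(12, -48).
The eigenvalues have opposite signs, so H is indefinite: a saddle point.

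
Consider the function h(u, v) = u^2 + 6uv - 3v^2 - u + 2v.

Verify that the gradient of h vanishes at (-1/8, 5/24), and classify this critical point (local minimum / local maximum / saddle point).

∇h = (2u + 6v - 1, 6u - 6v + 2); substituting (-1/8, 5/24) gives ∇h = (0, 0), so (-1/8, 5/24) is indeed a critical point.
The Hessian of h is constant: H = [[2, 6], [6, -6]].
det(H) = 2·(-6) − 6² = -48.
Since det(H) < 0, H is indefinite and the critical point is a saddle point.

saddle point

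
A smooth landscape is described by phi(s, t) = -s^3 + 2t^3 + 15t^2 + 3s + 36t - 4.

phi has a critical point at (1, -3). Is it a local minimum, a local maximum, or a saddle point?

local maximum

The mixed partial ∂²phi/∂s∂t is 0, so the Hessian at any point is diag(phi_ss, phi_tt) = diag(-6s, 6(2t + 5)).
At (1, -3): H = diag(-6, -6).
Both eigenvalues are negative, so H is negative definite: a local maximum.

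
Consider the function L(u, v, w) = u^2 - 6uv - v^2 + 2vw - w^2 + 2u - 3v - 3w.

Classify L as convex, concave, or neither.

neither

L is quadratic, so its Hessian is the constant matrix H = [[2, -6, 0], [-6, -2, 2], [0, 2, -2]].
Leading principal minors: 2, -40, 72.
Neither pattern holds ⇒ H is indefinite ⇒ neither convex nor concave.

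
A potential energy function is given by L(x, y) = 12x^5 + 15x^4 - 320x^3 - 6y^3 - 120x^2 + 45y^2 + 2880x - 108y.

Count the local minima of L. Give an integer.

2

L separates as a function of x plus a function of y, so ∇L=0 decouples.
∂L/∂x = 60(x - 3)(x - 2)(x + 2)(x + 4) = 0 at x ∈ {-4, -2, 2, 3}; ∂L/∂y = -18(y - 3)(y - 2) = 0 at y ∈ {2, 3}.
The Hessian is diagonal: diag(L_xx, L_yy). Second derivatives: L_xx(-4)=-5040, L_xx(-2)=2400, L_xx(2)=-1440, L_xx(3)=2100; L_yy(2)=18, L_yy(3)=-18.
Local minima occur where both diagonal entries positive: (-2, 2), (3, 2). Count: 2.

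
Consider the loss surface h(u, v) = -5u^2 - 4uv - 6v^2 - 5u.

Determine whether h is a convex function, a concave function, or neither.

h is quadratic, so its Hessian is the constant matrix H = [[-10, -4], [-4, -12]].
det(H) = 104, tr(H) = -22.
det(H) > 0 and tr(H) < 0, so H is negative definite everywhere: concave.

concave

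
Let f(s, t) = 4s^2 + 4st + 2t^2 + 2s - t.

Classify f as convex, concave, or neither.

f is quadratic, so its Hessian is the constant matrix H = [[8, 4], [4, 4]].
det(H) = 16, tr(H) = 12.
det(H) > 0 and tr(H) > 0, so H is positive definite everywhere: convex.

convex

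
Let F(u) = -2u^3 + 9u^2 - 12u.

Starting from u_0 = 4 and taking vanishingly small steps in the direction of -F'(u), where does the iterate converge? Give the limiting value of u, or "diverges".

diverges

F'(u) = -6(u - 2)(u - 1), so F'(4) = -36.
Gradient descent moves in the -F' direction, i.e. u is increasing.
There is no critical point above u=4, and F' keeps the same sign, so the iterate runs off to +∞.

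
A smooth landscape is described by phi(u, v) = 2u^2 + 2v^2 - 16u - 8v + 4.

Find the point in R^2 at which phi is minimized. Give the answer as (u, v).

(4, 2)

phi(u,v) separates as P(u) + Q(v) + 4, so its minimum is min P + min Q + 4.
P'(u) = 4u - 16 vanishes at u ∈ {4}; Q'(v) = 4v - 8 vanishes at v ∈ {2}.
Local minima of P (where P''>0): P(4)=-32. Local minima of Q: Q(2)=-8.
So the global minimum of phi is P(4) + Q(2) + 4 = -32 − 8 + 4 = -36, attained at (4, 2).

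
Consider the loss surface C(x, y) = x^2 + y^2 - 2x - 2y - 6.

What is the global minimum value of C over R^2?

C(x,y) separates as P(x) + Q(y) − 6, so its minimum is min P + min Q − 6.
P'(x) = 2x - 2 vanishes at x ∈ {1}; Q'(y) = 2y - 2 vanishes at y ∈ {1}.
Local minima of P (where P''>0): P(1)=-1. Local minima of Q: Q(1)=-1.
So the global minimum of C is P(1) + Q(1) − 6 = -1 − 1 − 6 = -8, attained at (1, 1).

-8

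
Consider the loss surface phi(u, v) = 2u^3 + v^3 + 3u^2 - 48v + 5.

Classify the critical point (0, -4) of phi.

saddle point

The mixed partial ∂²phi/∂u∂v is 0, so the Hessian at any point is diag(phi_uu, phi_vv) = diag(6(2u + 1), 6v).
At (0, -4): H = diag(6, -24).
The eigenvalues have opposite signs, so H is indefinite: a saddle point.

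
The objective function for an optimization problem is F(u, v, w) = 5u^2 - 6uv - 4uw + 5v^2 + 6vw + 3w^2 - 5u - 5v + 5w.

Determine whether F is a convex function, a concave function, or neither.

convex

F is quadratic, so its Hessian is the constant matrix H = [[10, -6, -4], [-6, 10, 6], [-4, 6, 6]].
Leading principal minors: 10, 64, 152.
All positive ⇒ H ≻ 0 ⇒ convex.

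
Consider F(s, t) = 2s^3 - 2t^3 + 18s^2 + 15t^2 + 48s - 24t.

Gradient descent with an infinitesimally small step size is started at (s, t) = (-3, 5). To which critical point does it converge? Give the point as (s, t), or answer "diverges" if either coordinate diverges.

diverges

F is separable, so gradient descent decouples: s follows -∂F/∂s, t follows -∂F/∂t.
∂F/∂s = 6(s + 2)(s + 4); at s=-3 this is -6, so s increases.
∂F/∂t = -6(t - 4)(t - 1); at t=5 this is -24, so t increases.
The t-coordinate has no critical point in that direction and runs off to infinity.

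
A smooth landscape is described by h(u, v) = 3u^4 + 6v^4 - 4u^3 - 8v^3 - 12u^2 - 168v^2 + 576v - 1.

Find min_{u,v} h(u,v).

-2977

h(u,v) separates as P(u) + Q(v) − 1, so its minimum is min P + min Q − 1.
P'(u) = 12u(u - 2)(u + 1) vanishes at u ∈ {-1, 0, 2}; Q'(v) = 24(v - 3)(v - 2)(v + 4) vanishes at v ∈ {-4, 2, 3}.
Local minima of P (where P''>0): P(-1)=-5, P(2)=-32. Local minima of Q: Q(-4)=-2944, Q(3)=486.
So the global minimum of h is P(2) + Q(-4) − 1 = -32 − 2944 − 1 = -2977, attained at (2, -4).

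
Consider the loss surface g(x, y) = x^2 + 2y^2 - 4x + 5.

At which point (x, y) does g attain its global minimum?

(2, 0)

g(x,y) separates as P(x) + Q(y) + 5, so its minimum is min P + min Q + 5.
P'(x) = 2x - 4 vanishes at x ∈ {2}; Q'(y) = 4y vanishes at y ∈ {0}.
Local minima of P (where P''>0): P(2)=-4. Local minima of Q: Q(0)=0.
So the global minimum of g is P(2) + Q(0) + 5 = -4 + 0 + 5 = 1, attained at (2, 0).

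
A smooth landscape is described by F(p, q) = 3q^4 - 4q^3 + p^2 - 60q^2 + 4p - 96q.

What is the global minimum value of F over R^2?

-836

F(p,q) separates as A(p) + B(q), so its minimum is min A + min B.
A'(p) = 2p + 4 vanishes at p ∈ {-2}; B'(q) = 12(q - 4)(q + 1)(q + 2) vanishes at q ∈ {-2, -1, 4}.
Local minima of A (where A''>0): A(-2)=-4. Local minima of B: B(-2)=32, B(4)=-832.
So the global minimum of F is A(-2) + B(4) = -4 − 832 = -836, attained at (-2, 4).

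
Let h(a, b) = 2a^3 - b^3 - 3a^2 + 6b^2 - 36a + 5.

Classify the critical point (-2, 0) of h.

saddle point

The mixed partial ∂²h/∂a∂b is 0, so the Hessian at any point is diag(h_aa, h_bb) = diag(6(2a - 1), 6(-b + 2)).
At (-2, 0): H = diag(-30, 12).
The eigenvalues have opposite signs, so H is indefinite: a saddle point.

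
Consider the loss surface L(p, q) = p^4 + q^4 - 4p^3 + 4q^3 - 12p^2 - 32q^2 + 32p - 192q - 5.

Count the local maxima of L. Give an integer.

1

L separates as a function of p plus a function of q, so ∇L=0 decouples.
∂L/∂p = 4(p - 4)(p - 1)(p + 2) = 0 at p ∈ {-2, 1, 4}; ∂L/∂q = 4(q - 4)(q + 3)(q + 4) = 0 at q ∈ {-4, -3, 4}.
The Hessian is diagonal: diag(L_pp, L_qq). Second derivatives: L_pp(-2)=72, L_pp(1)=-36, L_pp(4)=72; L_qq(-4)=32, L_qq(-3)=-28, L_qq(4)=224.
Local maxima occur where both diagonal entries negative: (1, -3). Count: 1.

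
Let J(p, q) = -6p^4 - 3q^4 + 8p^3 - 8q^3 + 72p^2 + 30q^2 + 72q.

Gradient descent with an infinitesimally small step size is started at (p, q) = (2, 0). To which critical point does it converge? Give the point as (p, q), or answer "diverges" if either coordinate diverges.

(0, -1)

J is separable, so gradient descent decouples: p follows -∂J/∂p, q follows -∂J/∂q.
∂J/∂p = -24p(p - 3)(p + 2); at p=2 this is 192, so p decreases.
∂J/∂q = -12(q - 2)(q + 1)(q + 3); at q=0 this is 72, so q decreases.
p converges to its nearest critical value 0 (a local min of the p-part); q converges to -1. The iterate converges to (0, -1).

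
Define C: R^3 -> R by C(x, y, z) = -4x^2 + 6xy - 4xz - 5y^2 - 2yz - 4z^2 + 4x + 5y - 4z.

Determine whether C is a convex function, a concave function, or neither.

concave

C is quadratic, so its Hessian is the constant matrix H = [[-8, 6, -4], [6, -10, -2], [-4, -2, -8]].
Leading principal minors: -8, 44, -64.
Signs alternate −, +, − ⇒ H ≺ 0 ⇒ concave.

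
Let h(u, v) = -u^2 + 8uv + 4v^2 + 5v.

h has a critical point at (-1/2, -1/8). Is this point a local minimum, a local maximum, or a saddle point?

The Hessian of h is constant: H = [[-2, 8], [8, 8]].
det(H) = (-2)·8 − 8² = -80.
Since det(H) < 0, H is indefinite and the critical point is a saddle point.

saddle point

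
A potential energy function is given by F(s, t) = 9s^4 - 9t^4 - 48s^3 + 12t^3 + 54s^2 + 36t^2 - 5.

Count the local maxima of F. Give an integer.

2

F separates as a function of s plus a function of t, so ∇F=0 decouples.
∂F/∂s = 36s(s - 3)(s - 1) = 0 at s ∈ {0, 1, 3}; ∂F/∂t = -36t(t - 2)(t + 1) = 0 at t ∈ {-1, 0, 2}.
The Hessian is diagonal: diag(F_ss, F_tt). Second derivatives: F_ss(0)=108, F_ss(1)=-72, F_ss(3)=216; F_tt(-1)=-108, F_tt(0)=72, F_tt(2)=-216.
Local maxima occur where both diagonal entries negative: (1, -1), (1, 2). Count: 2.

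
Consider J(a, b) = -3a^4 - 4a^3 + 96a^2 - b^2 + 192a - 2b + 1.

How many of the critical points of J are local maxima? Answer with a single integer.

2

J separates as a function of a plus a function of b, so ∇J=0 decouples.
∂J/∂a = -12(a - 4)(a + 1)(a + 4) = 0 at a ∈ {-4, -1, 4}; ∂J/∂b = -2(b + 1) = 0 at b ∈ {-1}.
The Hessian is diagonal: diag(J_aa, J_bb). Second derivatives: J_aa(-4)=-288, J_aa(-1)=180, J_aa(4)=-480; J_bb(-1)=-2.
Local maxima occur where both diagonal entries negative: (-4, -1), (4, -1). Count: 2.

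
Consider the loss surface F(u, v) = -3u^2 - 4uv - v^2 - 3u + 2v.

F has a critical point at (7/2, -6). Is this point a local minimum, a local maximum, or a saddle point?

The Hessian of F is constant: H = [[-6, -4], [-4, -2]].
det(H) = (-6)·(-2) − (-4)² = -4.
Since det(H) < 0, H is indefinite and the critical point is a saddle point.

saddle point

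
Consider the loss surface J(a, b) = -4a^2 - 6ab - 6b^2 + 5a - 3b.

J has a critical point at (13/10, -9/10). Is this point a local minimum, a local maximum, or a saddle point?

local maximum

The Hessian of J is constant: H = [[-8, -6], [-6, -12]].
det(H) = (-8)·(-12) − (-6)² = 60.
det(H) > 0 and tr(H) = -20 < 0, so H is negative definite and the point is a local maximum.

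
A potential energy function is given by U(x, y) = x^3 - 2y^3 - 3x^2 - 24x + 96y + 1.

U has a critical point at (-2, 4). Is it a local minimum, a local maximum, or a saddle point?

The mixed partial ∂²U/∂x∂y is 0, so the Hessian at any point is diag(U_xx, U_yy) = diag(6(x - 1), -12y).
At (-2, 4): H = diag(-18, -48).
Both eigenvalues are negative, so H is negative definite: a local maximum.

local maximum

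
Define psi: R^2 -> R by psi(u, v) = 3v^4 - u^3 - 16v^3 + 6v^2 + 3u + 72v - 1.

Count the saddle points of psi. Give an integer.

3

psi separates as a function of u plus a function of v, so ∇psi=0 decouples.
∂psi/∂u = -3(u - 1)(u + 1) = 0 at u ∈ {-1, 1}; ∂psi/∂v = 12(v - 3)(v - 2)(v + 1) = 0 at v ∈ {-1, 2, 3}.
The Hessian is diagonal: diag(psi_uu, psi_vv). Second derivatives: psi_uu(-1)=6, psi_uu(1)=-6; psi_vv(-1)=144, psi_vv(2)=-36, psi_vv(3)=48.
Saddle points occur where the two diagonal entries have opposite signs: (-1, 2), (1, -1), (1, 3). Count: 3.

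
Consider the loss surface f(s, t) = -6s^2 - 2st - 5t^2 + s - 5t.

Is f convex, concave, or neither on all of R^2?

f is quadratic, so its Hessian is the constant matrix H = [[-12, -2], [-2, -10]].
det(H) = 116, tr(H) = -22.
det(H) > 0 and tr(H) < 0, so H is negative definite everywhere: concave.

concave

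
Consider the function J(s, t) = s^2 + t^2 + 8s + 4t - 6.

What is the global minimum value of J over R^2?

J(s,t) separates as P(s) + Q(t) − 6, so its minimum is min P + min Q − 6.
P'(s) = 2s + 8 vanishes at s ∈ {-4}; Q'(t) = 2(t + 2) vanishes at t ∈ {-2}.
Local minima of P (where P''>0): P(-4)=-16. Local minima of Q: Q(-2)=-4.
So the global minimum of J is P(-4) + Q(-2) − 6 = -16 − 4 − 6 = -26, attained at (-4, -2).

-26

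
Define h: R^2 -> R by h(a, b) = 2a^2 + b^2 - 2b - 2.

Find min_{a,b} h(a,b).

h(a,b) separates as P(a) + Q(b) − 2, so its minimum is min P + min Q − 2.
P'(a) = 4a vanishes at a ∈ {0}; Q'(b) = 2b - 2 vanishes at b ∈ {1}.
Local minima of P (where P''>0): P(0)=0. Local minima of Q: Q(1)=-1.
So the global minimum of h is P(0) + Q(1) − 2 = 0 − 1 − 2 = -3, attained at (0, 1).

-3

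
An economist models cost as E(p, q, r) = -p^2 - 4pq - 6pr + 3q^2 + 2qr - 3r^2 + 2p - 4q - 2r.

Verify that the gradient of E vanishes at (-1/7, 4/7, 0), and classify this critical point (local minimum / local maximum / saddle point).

∇E = (-2p - 4q - 6r + 2, -4p + 6q + 2r - 4, -6p + 2q - 6r - 2); substituting (-1/7, 4/7, 0) gives ∇E = (0, 0, 0), so (-1/7, 4/7, 0) is indeed a critical point.
The Hessian is constant: H = [[-2, -4, -6], [-4, 6, 2], [-6, 2, -6]].
Leading principal minors: Δ₁ = -2, Δ₂ = -28, Δ₃ = 56.
The minors fit neither the all-positive nor the alternating-sign pattern, so H is indefinite: a saddle point.

saddle point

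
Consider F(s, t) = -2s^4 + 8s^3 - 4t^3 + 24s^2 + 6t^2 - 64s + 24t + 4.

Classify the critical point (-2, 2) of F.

local maximum

The mixed partial ∂²F/∂s∂t is 0, so the Hessian at any point is diag(F_ss, F_tt) = diag(24(-s^2 + 2s + 2), 12(-2t + 1)).
At (-2, 2): H = diag(-144, -36).
Both eigenvalues are negative, so H is negative definite: a local maximum.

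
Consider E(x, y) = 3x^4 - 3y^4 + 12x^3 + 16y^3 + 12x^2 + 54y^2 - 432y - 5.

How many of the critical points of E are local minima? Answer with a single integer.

2

E separates as a function of x plus a function of y, so ∇E=0 decouples.
∂E/∂x = 12x(x + 1)(x + 2) = 0 at x ∈ {-2, -1, 0}; ∂E/∂y = -12(y - 4)(y - 3)(y + 3) = 0 at y ∈ {-3, 3, 4}.
The Hessian is diagonal: diag(E_xx, E_yy). Second derivatives: E_xx(-2)=24, E_xx(-1)=-12, E_xx(0)=24; E_yy(-3)=-504, E_yy(3)=72, E_yy(4)=-84.
Local minima occur where both diagonal entries positive: (-2, 3), (0, 3). Count: 2.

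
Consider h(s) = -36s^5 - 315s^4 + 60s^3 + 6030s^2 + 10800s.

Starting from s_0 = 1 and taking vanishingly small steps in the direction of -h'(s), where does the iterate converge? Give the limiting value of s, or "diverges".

-1

h'(s) = -180(s - 3)(s + 1)(s + 4)(s + 5), so h'(1) = 21600.
Gradient descent moves in the -h' direction, i.e. s is decreasing.
The nearest critical point in that direction is s = -1, where h'' = 8640 > 0 (a local minimum). The iterate converges there.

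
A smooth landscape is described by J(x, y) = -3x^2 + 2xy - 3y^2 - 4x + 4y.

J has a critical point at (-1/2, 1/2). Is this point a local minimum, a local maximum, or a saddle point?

The Hessian of J is constant: H = [[-6, 2], [2, -6]].
det(H) = (-6)·(-6) − 2² = 32.
det(H) > 0 and tr(H) = -12 < 0, so H is negative definite and the point is a local maximum.

local maximum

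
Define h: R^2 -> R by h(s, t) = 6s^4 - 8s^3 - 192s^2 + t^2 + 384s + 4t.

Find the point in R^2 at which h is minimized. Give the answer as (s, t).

(-4, -2)

h(s,t) separates as P(s) + Q(t), so its minimum is min P + min Q.
P'(s) = 24(s - 4)(s - 1)(s + 4) vanishes at s ∈ {-4, 1, 4}; Q'(t) = 2(t + 2) vanishes at t ∈ {-2}.
Local minima of P (where P''>0): P(-4)=-2560, P(4)=-512. Local minima of Q: Q(-2)=-4.
So the global minimum of h is P(-4) + Q(-2) = -2560 − 4 = -2564, attained at (-4, -2).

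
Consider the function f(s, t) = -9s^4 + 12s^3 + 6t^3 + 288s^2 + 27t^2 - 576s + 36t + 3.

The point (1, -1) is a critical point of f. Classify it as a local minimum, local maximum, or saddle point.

The mixed partial ∂²f/∂s∂t is 0, so the Hessian at any point is diag(f_ss, f_tt) = diag(36(-3s^2 + 2s + 16), 18(2t + 3)).
At (1, -1): H = diag(540, 18).
Both eigenvalues are positive, so H is positive definite: a local minimum.

local minimum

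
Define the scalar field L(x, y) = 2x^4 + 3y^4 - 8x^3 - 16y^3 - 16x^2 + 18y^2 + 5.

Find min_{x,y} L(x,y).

L(x,y) separates as P(x) + Q(y) + 5, so its minimum is min P + min Q + 5.
P'(x) = 8x(x - 4)(x + 1) vanishes at x ∈ {-1, 0, 4}; Q'(y) = 12y(y - 3)(y - 1) vanishes at y ∈ {0, 1, 3}.
Local minima of P (where P''>0): P(-1)=-6, P(4)=-256. Local minima of Q: Q(0)=0, Q(3)=-27.
So the global minimum of L is P(4) + Q(3) + 5 = -256 − 27 + 5 = -278, attained at (4, 3).

-278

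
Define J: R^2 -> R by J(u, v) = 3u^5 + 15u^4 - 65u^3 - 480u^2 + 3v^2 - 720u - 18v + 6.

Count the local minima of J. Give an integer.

J separates as a function of u plus a function of v, so ∇J=0 decouples.
∂J/∂u = 15(u - 4)(u + 1)(u + 3)(u + 4) = 0 at u ∈ {-4, -3, -1, 4}; ∂J/∂v = 6(v - 3) = 0 at v ∈ {3}.
The Hessian is diagonal: diag(J_uu, J_vv). Second derivatives: J_uu(-4)=-360, J_uu(-3)=210, J_uu(-1)=-450, J_uu(4)=4200; J_vv(3)=6.
Local minima occur where both diagonal entries positive: (-3, 3), (4, 3). Count: 2.

2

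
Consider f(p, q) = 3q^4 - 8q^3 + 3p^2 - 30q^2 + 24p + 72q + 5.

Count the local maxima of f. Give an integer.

f separates as a function of p plus a function of q, so ∇f=0 decouples.
∂f/∂p = 6(p + 4) = 0 at p ∈ {-4}; ∂f/∂q = 12(q - 3)(q - 1)(q + 2) = 0 at q ∈ {-2, 1, 3}.
The Hessian is diagonal: diag(f_pp, f_qq). Second derivatives: f_pp(-4)=6; f_qq(-2)=180, f_qq(1)=-72, f_qq(3)=120.
Local maxima occur where both diagonal entries negative: none. Count: 0.

0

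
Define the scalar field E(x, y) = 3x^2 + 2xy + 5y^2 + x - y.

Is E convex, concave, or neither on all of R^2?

E is quadratic, so its Hessian is the constant matrix H = [[6, 2], [2, 10]].
det(H) = 56, tr(H) = 16.
det(H) > 0 and tr(H) > 0, so H is positive definite everywhere: convex.

convex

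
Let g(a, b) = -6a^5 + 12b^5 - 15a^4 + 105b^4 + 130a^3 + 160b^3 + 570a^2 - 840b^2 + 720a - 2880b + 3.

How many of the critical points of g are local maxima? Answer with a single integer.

4

g separates as a function of a plus a function of b, so ∇g=0 decouples.
∂g/∂a = -30(a - 4)(a + 1)(a + 2)(a + 3) = 0 at a ∈ {-3, -2, -1, 4}; ∂g/∂b = 60(b - 2)(b + 2)(b + 3)(b + 4) = 0 at b ∈ {-4, -3, -2, 2}.
The Hessian is diagonal: diag(g_aa, g_bb). Second derivatives: g_aa(-3)=420, g_aa(-2)=-180, g_aa(-1)=300, g_aa(4)=-6300; g_bb(-4)=-720, g_bb(-3)=300, g_bb(-2)=-480, g_bb(2)=7200.
Local maxima occur where both diagonal entries negative: (-2, -4), (-2, -2), (4, -4), (4, -2). Count: 4.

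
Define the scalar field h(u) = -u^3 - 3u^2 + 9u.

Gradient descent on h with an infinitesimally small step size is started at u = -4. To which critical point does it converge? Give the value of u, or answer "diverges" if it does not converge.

-3

h'(u) = -3(u - 1)(u + 3), so h'(-4) = -15.
Gradient descent moves in the -h' direction, i.e. u is increasing.
The nearest critical point in that direction is u = -3, where h'' = 12 > 0 (a local minimum). The iterate converges there.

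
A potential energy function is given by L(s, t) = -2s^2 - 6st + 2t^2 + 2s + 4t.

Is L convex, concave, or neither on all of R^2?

L is quadratic, so its Hessian is the constant matrix H = [[-4, -6], [-6, 4]].
det(H) = -52, tr(H) = 0.
det(H) < 0, so H is indefinite: neither convex nor concave.

neither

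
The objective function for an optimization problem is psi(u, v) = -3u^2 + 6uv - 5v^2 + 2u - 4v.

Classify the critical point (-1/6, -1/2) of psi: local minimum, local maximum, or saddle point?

The Hessian of psi is constant: H = [[-6, 6], [6, -10]].
det(H) = (-6)·(-10) − 6² = 24.
det(H) > 0 and tr(H) = -16 < 0, so H is negative definite and the point is a local maximum.

local maximum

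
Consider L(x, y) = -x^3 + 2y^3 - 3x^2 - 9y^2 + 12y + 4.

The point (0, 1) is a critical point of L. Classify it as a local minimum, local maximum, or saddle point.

The mixed partial ∂²L/∂x∂y is 0, so the Hessian at any point is diag(L_xx, L_yy) = diag(-6(x + 1), 6(2y - 3)).
At (0, 1): H = diag(-6, -6).
Both eigenvalues are negative, so H is negative definite: a local maximum.

local maximum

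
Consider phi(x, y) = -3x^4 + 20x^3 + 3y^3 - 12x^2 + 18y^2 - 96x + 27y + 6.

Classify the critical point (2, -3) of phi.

saddle point

The mixed partial ∂²phi/∂x∂y is 0, so the Hessian at any point is diag(phi_xx, phi_yy) = diag(12(-3x^2 + 10x - 2), 18(y + 2)).
At (2, -3): H = diag(72, -18).
The eigenvalues have opposite signs, so H is indefinite: a saddle point.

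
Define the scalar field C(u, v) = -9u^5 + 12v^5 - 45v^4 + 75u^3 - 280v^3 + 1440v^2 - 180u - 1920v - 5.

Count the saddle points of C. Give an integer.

C separates as a function of u plus a function of v, so ∇C=0 decouples.
∂C/∂u = -45(u - 2)(u - 1)(u + 1)(u + 2) = 0 at u ∈ {-2, -1, 1, 2}; ∂C/∂v = 60(v - 4)(v - 2)(v - 1)(v + 4) = 0 at v ∈ {-4, 1, 2, 4}.
The Hessian is diagonal: diag(C_uu, C_vv). Second derivatives: C_uu(-2)=540, C_uu(-1)=-270, C_uu(1)=270, C_uu(2)=-540; C_vv(-4)=-14400, C_vv(1)=900, C_vv(2)=-720, C_vv(4)=2880.
Saddle points occur where the two diagonal entries have opposite signs: (-2, -4), (-2, 2), (-1, 1), (-1, 4), (1, -4), (1, 2), (2, 1), (2, 4). Count: 8.

8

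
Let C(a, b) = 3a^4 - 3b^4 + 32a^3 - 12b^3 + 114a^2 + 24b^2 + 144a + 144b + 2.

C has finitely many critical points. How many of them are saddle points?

5

C separates as a function of a plus a function of b, so ∇C=0 decouples.
∂C/∂a = 12(a + 1)(a + 3)(a + 4) = 0 at a ∈ {-4, -3, -1}; ∂C/∂b = -12(b - 2)(b + 2)(b + 3) = 0 at b ∈ {-3, -2, 2}.
The Hessian is diagonal: diag(C_aa, C_bb). Second derivatives: C_aa(-4)=36, C_aa(-3)=-24, C_aa(-1)=72; C_bb(-3)=-60, C_bb(-2)=48, C_bb(2)=-240.
Saddle points occur where the two diagonal entries have opposite signs: (-4, -3), (-4, 2), (-3, -2), (-1, -3), (-1, 2). Count: 5.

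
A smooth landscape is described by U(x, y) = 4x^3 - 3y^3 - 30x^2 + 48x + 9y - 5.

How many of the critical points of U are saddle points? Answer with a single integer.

2

U separates as a function of x plus a function of y, so ∇U=0 decouples.
∂U/∂x = 12(x - 4)(x - 1) = 0 at x ∈ {1, 4}; ∂U/∂y = -9(y - 1)(y + 1) = 0 at y ∈ {-1, 1}.
The Hessian is diagonal: diag(U_xx, U_yy). Second derivatives: U_xx(1)=-36, U_xx(4)=36; U_yy(-1)=18, U_yy(1)=-18.
Saddle points occur where the two diagonal entries have opposite signs: (1, -1), (4, 1). Count: 2.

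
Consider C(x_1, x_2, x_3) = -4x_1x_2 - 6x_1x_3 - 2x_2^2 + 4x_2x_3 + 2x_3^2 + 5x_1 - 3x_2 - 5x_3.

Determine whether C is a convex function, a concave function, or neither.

neither

C is quadratic, so its Hessian is the constant matrix H = [[0, -4, -6], [-4, -4, 4], [-6, 4, 4]].
Leading principal minors: 0, -16, 272.
Neither pattern holds ⇒ H is indefinite ⇒ neither convex nor concave.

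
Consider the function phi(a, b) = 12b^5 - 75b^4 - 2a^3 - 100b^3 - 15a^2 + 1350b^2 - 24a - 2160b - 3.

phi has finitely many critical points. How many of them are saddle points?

4

phi separates as a function of a plus a function of b, so ∇phi=0 decouples.
∂phi/∂a = -6(a + 1)(a + 4) = 0 at a ∈ {-4, -1}; ∂phi/∂b = 60(b - 4)(b - 3)(b - 1)(b + 3) = 0 at b ∈ {-3, 1, 3, 4}.
The Hessian is diagonal: diag(phi_aa, phi_bb). Second derivatives: phi_aa(-4)=18, phi_aa(-1)=-18; phi_bb(-3)=-10080, phi_bb(1)=1440, phi_bb(3)=-720, phi_bb(4)=1260.
Saddle points occur where the two diagonal entries have opposite signs: (-4, -3), (-4, 3), (-1, 1), (-1, 4). Count: 4.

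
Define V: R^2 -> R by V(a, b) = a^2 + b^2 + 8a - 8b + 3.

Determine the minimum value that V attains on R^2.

V(a,b) separates as P(a) + Q(b) + 3, so its minimum is min P + min Q + 3.
P'(a) = 2a + 8 vanishes at a ∈ {-4}; Q'(b) = 2b - 8 vanishes at b ∈ {4}.
Local minima of P (where P''>0): P(-4)=-16. Local minima of Q: Q(4)=-16.
So the global minimum of V is P(-4) + Q(4) + 3 = -16 − 16 + 3 = -29, attained at (-4, 4).

-29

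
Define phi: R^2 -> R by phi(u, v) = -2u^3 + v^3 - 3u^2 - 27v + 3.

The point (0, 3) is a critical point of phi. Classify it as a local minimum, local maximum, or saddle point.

saddle point

The mixed partial ∂²phi/∂u∂v is 0, so the Hessian at any point is diag(phi_uu, phi_vv) = diag(-6(2u + 1), 6v).
At (0, 3): H = diag(-6, 18).
The eigenvalues have opposite signs, so H is indefinite: a saddle point.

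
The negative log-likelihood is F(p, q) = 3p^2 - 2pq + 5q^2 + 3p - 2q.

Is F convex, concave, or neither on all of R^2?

F is quadratic, so its Hessian is the constant matrix H = [[6, -2], [-2, 10]].
det(H) = 56, tr(H) = 16.
det(H) > 0 and tr(H) > 0, so H is positive definite everywhere: convex.

convex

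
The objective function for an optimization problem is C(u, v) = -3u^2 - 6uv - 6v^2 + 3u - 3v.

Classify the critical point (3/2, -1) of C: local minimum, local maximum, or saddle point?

local maximum

The Hessian of C is constant: H = [[-6, -6], [-6, -12]].
det(H) = (-6)·(-12) − (-6)² = 36.
det(H) > 0 and tr(H) = -18 < 0, so H is negative definite and the point is a local maximum.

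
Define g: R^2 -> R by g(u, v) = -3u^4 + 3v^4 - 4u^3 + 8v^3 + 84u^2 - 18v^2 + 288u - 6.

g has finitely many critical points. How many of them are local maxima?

2

g separates as a function of u plus a function of v, so ∇g=0 decouples.
∂g/∂u = -12(u - 4)(u + 2)(u + 3) = 0 at u ∈ {-3, -2, 4}; ∂g/∂v = 12v(v - 1)(v + 3) = 0 at v ∈ {-3, 0, 1}.
The Hessian is diagonal: diag(g_uu, g_vv). Second derivatives: g_uu(-3)=-84, g_uu(-2)=72, g_uu(4)=-504; g_vv(-3)=144, g_vv(0)=-36, g_vv(1)=48.
Local maxima occur where both diagonal entries negative: (-3, 0), (4, 0). Count: 2.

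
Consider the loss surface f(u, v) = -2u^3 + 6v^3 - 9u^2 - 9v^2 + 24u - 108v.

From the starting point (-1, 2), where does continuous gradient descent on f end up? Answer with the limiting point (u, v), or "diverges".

(-4, 3)

f is separable, so gradient descent decouples: u follows -∂f/∂u, v follows -∂f/∂v.
∂f/∂u = -6(u - 1)(u + 4); at u=-1 this is 36, so u decreases.
∂f/∂v = 18(v - 3)(v + 2); at v=2 this is -72, so v increases.
u converges to its nearest critical value -4 (a local min of the u-part); v converges to 3. The iterate converges to (-4, 3).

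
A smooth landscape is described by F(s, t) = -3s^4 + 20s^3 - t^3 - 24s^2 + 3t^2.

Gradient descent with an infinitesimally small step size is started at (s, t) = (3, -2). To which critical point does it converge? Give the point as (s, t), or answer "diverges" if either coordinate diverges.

(1, 0)

F is separable, so gradient descent decouples: s follows -∂F/∂s, t follows -∂F/∂t.
∂F/∂s = -12s(s - 4)(s - 1); at s=3 this is 72, so s decreases.
∂F/∂t = -3t(t - 2); at t=-2 this is -24, so t increases.
s converges to its nearest critical value 1 (a local min of the s-part); t converges to 0. The iterate converges to (1, 0).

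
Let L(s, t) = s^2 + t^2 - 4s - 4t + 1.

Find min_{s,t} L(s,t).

-7

L(s,t) separates as P(s) + Q(t) + 1, so its minimum is min P + min Q + 1.
P'(s) = 2s - 4 vanishes at s ∈ {2}; Q'(t) = 2(t - 2) vanishes at t ∈ {2}.
Local minima of P (where P''>0): P(2)=-4. Local minima of Q: Q(2)=-4.
So the global minimum of L is P(2) + Q(2) + 1 = -4 − 4 + 1 = -7, attained at (2, 2).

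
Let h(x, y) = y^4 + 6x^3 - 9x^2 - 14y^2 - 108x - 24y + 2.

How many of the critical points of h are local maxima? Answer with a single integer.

h separates as a function of x plus a function of y, so ∇h=0 decouples.
∂h/∂x = 18(x - 3)(x + 2) = 0 at x ∈ {-2, 3}; ∂h/∂y = 4(y - 3)(y + 1)(y + 2) = 0 at y ∈ {-2, -1, 3}.
The Hessian is diagonal: diag(h_xx, h_yy). Second derivatives: h_xx(-2)=-90, h_xx(3)=90; h_yy(-2)=20, h_yy(-1)=-16, h_yy(3)=80.
Local maxima occur where both diagonal entries negative: (-2, -1). Count: 1.

1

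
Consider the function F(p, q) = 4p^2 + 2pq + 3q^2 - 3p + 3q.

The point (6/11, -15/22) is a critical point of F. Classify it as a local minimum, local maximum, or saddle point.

The Hessian of F is constant: H = [[8, 2], [2, 6]].
det(H) = 8·6 − 2² = 44.
det(H) > 0 and tr(H) = 14 > 0, so H is positive definite and the point is a local minimum.

local minimum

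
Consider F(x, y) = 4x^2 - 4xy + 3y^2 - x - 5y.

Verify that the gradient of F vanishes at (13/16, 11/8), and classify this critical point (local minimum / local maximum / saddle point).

local minimum

∇F = (8x - 4y - 1, -4x + 6y - 5); substituting (13/16, 11/8) gives ∇F = (0, 0), so (13/16, 11/8) is indeed a critical point.
The Hessian of F is constant: H = [[8, -4], [-4, 6]].
det(H) = 8·6 − (-4)² = 32.
det(H) > 0 and tr(H) = 14 > 0, so H is positive definite and the point is a local minimum.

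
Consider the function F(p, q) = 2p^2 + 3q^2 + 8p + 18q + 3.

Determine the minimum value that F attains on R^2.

F(p,q) separates as A(p) + B(q) + 3, so its minimum is min A + min B + 3.
A'(p) = 4p + 8 vanishes at p ∈ {-2}; B'(q) = 6q + 18 vanishes at q ∈ {-3}.
Local minima of A (where A''>0): A(-2)=-8. Local minima of B: B(-3)=-27.
So the global minimum of F is A(-2) + B(-3) + 3 = -8 − 27 + 3 = -32, attained at (-2, -3).

-32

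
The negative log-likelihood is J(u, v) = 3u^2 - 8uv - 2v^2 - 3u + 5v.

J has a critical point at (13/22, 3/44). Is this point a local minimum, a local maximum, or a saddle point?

saddle point

The Hessian of J is constant: H = [[6, -8], [-8, -4]].
det(H) = 6·(-4) − (-8)² = -88.
Since det(H) < 0, H is indefinite and the critical point is a saddle point.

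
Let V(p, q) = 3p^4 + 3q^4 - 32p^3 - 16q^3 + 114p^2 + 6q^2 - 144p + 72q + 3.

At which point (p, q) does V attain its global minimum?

V(p,q) separates as A(p) + B(q) + 3, so its minimum is min A + min B + 3.
A'(p) = 12(p - 4)(p - 3)(p - 1) vanishes at p ∈ {1, 3, 4}; B'(q) = 12(q - 3)(q - 2)(q + 1) vanishes at q ∈ {-1, 2, 3}.
Local minima of A (where A''>0): A(1)=-59, A(4)=-32. Local minima of B: B(-1)=-47, B(3)=81.
So the global minimum of V is A(1) + B(-1) + 3 = -59 − 47 + 3 = -103, attained at (1, -1).

(1, -1)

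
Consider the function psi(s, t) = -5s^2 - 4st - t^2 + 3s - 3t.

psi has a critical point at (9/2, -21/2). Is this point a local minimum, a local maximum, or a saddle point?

The Hessian of psi is constant: H = [[-10, -4], [-4, -2]].
det(H) = (-10)·(-2) − (-4)² = 4.
det(H) > 0 and tr(H) = -12 < 0, so H is negative definite and the point is a local maximum.

local maximum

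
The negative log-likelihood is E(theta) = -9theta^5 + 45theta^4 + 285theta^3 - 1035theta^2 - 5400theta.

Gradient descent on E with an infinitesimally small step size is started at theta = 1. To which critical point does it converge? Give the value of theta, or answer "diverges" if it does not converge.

E'(theta) = -45(theta - 5)(theta - 4)(theta + 2)(theta + 3), so E'(1) = -6480.
Gradient descent moves in the -E' direction, i.e. theta is increasing.
The nearest critical point in that direction is theta = 4, where E'' = 1890 > 0 (a local minimum). The iterate converges there.

4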